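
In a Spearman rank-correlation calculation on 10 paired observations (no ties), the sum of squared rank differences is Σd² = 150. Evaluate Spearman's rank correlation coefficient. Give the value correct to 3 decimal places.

ρ = 1 − 6Σd² / [n(n²−1)] = 1 − 6×150 / (10×99)
  = 1 − 900/990 = 1 − 0.9091 ≈ 0.091

0.091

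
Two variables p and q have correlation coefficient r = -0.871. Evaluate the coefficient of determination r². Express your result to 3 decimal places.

r² = (-0.871)² = 0.759

0.759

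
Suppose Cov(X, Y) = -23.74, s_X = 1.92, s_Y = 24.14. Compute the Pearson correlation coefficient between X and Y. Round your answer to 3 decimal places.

r = Cov(X,Y) / (s_X · s_Y) = -23.74 / (1.92 × 24.14)
  = -23.74 / 46.3488 ≈ -0.512

-0.512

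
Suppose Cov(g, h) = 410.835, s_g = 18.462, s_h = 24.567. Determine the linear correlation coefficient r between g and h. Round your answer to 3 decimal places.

r = Cov(g,h) / (s_g · s_h) = 410.835 / (18.462 × 24.567)
  = 410.835 / 453.5560 ≈ 0.906

0.906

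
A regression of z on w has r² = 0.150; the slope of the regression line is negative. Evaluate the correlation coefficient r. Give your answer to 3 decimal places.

|r| = √0.150 = 0.387
The association is negative, so r = −0.387.

-0.387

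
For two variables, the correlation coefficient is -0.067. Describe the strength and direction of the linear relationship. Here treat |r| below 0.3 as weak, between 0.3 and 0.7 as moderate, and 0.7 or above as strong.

r = -0.067 < 0 so the relationship is negative.
|r| = 0.067, which falls in the weak range.

weak negative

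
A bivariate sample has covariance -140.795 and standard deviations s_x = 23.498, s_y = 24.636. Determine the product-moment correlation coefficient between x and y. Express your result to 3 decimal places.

r = Cov(x,y) / (s_x · s_y) = -140.795 / (23.498 × 24.636)
  = -140.795 / 578.8967 ≈ -0.243

-0.243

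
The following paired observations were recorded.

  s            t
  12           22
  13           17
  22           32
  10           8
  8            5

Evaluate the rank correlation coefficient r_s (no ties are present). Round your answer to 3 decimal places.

0.900

Rank s: 3, 4, 5, 2, 1
Rank t: 4, 3, 5, 2, 1
d = rank(s) − rank(t): -1, 1, 0, 0, 0; Σd² = 2
ρ = 1 − 6Σd² / [n(n²−1)] = 1 − 6×2 / (5×24) = 1 − 12/120 ≈ 0.900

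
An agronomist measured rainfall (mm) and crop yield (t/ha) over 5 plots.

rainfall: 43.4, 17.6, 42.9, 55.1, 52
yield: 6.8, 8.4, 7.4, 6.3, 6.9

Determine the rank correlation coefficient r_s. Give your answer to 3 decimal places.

-0.900

Rank rainfall: 3, 1, 2, 5, 4
Rank yield: 2, 5, 4, 1, 3
d = rank(rainfall) − rank(yield): 1, -4, -2, 4, 1; Σd² = 38
ρ = 1 − 6Σd² / [n(n²−1)] = 1 − 6×38 / (5×24) = 1 − 228/120 ≈ -0.900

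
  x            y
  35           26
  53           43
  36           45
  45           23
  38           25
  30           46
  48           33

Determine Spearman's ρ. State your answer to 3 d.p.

-0.321

Rank x: 2, 7, 3, 5, 4, 1, 6
Rank y: 3, 5, 6, 1, 2, 7, 4
d = rank(x) − rank(y): -1, 2, -3, 4, 2, -6, 2; Σd² = 74
ρ = 1 − 6Σd² / [n(n²−1)] = 1 − 6×74 / (7×48) = 1 − 444/336 ≈ -0.321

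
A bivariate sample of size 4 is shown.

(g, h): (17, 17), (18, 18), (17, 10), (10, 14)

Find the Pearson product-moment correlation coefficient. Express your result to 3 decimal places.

n = 4, Σg = 62, Σh = 59, Σg² = 1002, Σh² = 909, Σgh = 923
nΣgh − ΣgΣh = 3692 − 3658 = 34
nΣg² − (Σg)² = 4008 − 3844 = 164; nΣh² − (Σh)² = 3636 − 3481 = 155
r = 34 / √(164 × 155) = 34 / 159.4365 ≈ 0.213

0.213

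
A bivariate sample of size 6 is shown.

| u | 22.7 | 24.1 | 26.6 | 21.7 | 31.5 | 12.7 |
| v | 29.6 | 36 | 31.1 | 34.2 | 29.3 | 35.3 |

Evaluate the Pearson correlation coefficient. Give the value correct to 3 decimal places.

-0.638

n = 6, Σu = 139.3, Σv = 195.5, Σu² = 3428.09, Σv² = 6413.59, Σuv = 4480.18
nΣuv − ΣuΣv = 26881.08 − 27233.15 = -352.07
nΣu² − (Σu)² = 20568.54 − 19404.49 = 1164.05; nΣv² − (Σv)² = 38481.54 − 38220.25 = 261.29
r = -352.07 / √(1164.05 × 261.29) = -352.07 / 551.5022 ≈ -0.638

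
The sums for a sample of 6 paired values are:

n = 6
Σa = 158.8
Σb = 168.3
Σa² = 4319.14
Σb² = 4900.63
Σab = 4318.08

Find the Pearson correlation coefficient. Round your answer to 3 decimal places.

-0.943

r = (nΣab − ΣaΣb) / √[(nΣa² − (Σa)²)(nΣb² − (Σb)²)]
Numerator: 6×4318.08 − 158.8×168.3 = -817.56
Denominator: √[(25914.84 − 25217.44)(29403.78 − 28324.89)] = √[697.4 × 1078.89] = 867.4202
r = -817.56 / 867.4202 ≈ -0.943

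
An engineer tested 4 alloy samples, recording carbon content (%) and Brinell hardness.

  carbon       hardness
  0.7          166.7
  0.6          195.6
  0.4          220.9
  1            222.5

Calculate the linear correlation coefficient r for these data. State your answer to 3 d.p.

n = 4, Σx = 2.7, Σy = 805.7, Σx² = 2.01, Σy² = 164351.31, Σxy = 544.91
nΣxy − ΣxΣy = 2179.64 − 2175.39 = 4.25
nΣx² − (Σx)² = 8.04 − 7.29 = 0.75; nΣy² − (Σy)² = 657405.24 − 649152.49 = 8252.75
r = 4.25 / √(0.75 × 8252.75) = 4.25 / 78.6738 ≈ 0.054

0.054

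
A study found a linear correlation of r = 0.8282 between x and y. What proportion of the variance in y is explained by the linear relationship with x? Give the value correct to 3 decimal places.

r² = (0.8282)² = 0.686

0.686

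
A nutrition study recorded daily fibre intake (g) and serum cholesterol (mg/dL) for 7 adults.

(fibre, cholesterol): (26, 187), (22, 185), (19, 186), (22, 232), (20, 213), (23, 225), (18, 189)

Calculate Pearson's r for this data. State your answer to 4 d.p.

0.1295

n = 7, Σx = 150, Σy = 1417, Σx² = 3258, Σy² = 289329, Σxy = 30407
nΣxy − ΣxΣy = 212849 − 212550 = 299
nΣx² − (Σx)² = 22806 − 22500 = 306; nΣy² − (Σy)² = 2025303 − 2007889 = 17414
r = 299 / √(306 × 17414) = 299 / 2308.3942 ≈ 0.1295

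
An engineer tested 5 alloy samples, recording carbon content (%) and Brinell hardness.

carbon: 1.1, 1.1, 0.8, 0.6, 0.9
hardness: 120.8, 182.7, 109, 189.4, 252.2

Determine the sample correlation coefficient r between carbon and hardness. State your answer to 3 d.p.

-0.143

n = 5, Σx = 4.5, Σy = 854.1, Σx² = 4.23, Σy² = 159330.13, Σxy = 761.67
nΣxy − ΣxΣy = 3808.35 − 3843.45 = -35.1
nΣx² − (Σx)² = 21.15 − 20.25 = 0.9; nΣy² − (Σy)² = 796650.65 − 729486.81 = 67163.84
r = -35.1 / √(0.9 × 67163.84) = -35.1 / 245.8606 ≈ -0.143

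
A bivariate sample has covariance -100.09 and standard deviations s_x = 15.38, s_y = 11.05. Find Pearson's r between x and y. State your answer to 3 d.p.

r = Cov(x,y) / (s_x · s_y) = -100.09 / (15.38 × 11.05)
  = -100.09 / 169.9490 ≈ -0.589

-0.589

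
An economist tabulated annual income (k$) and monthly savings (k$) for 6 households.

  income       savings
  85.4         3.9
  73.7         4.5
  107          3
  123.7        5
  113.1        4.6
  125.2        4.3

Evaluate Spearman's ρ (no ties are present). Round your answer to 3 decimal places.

0.314

Rank income: 2, 1, 3, 5, 4, 6
Rank savings: 2, 4, 1, 6, 5, 3
d = rank(income) − rank(savings): 0, -3, 2, -1, -1, 3; Σd² = 24
ρ = 1 − 6Σd² / [n(n²−1)] = 1 − 6×24 / (6×35) = 1 − 144/210 ≈ 0.314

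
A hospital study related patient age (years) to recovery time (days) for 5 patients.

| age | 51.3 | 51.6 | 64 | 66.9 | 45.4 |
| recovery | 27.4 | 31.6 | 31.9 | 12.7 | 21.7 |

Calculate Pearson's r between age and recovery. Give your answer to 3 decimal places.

-0.285

n = 5, Σx = 279.2, Σy = 125.3, Σx² = 15927.02, Σy² = 3399.11, Σxy = 6912.59
nΣxy − ΣxΣy = 34562.95 − 34983.76 = -420.81
nΣx² − (Σx)² = 79635.1 − 77952.64 = 1682.46; nΣy² − (Σy)² = 16995.55 − 15700.09 = 1295.46
r = -420.81 / √(1682.46 × 1295.46) = -420.81 / 1476.3332 ≈ -0.285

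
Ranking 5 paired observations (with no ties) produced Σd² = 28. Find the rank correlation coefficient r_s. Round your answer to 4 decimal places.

-0.4000

ρ = 1 − 6Σd² / [n(n²−1)] = 1 − 6×28 / (5×24)
  = 1 − 168/120 = 1 − 1.40000 ≈ -0.4000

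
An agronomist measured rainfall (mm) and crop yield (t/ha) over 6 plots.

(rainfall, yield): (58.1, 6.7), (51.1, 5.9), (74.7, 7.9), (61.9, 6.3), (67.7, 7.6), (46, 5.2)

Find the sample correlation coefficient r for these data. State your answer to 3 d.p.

0.960

n = 6, Σx = 359.5, Σy = 39.6, Σx² = 22097.81, Σy² = 266.6, Σxy = 2424.58
nΣxy − ΣxΣy = 14547.48 − 14236.2 = 311.28
nΣx² − (Σx)² = 132586.86 − 129240.25 = 3346.61; nΣy² − (Σy)² = 1599.6 − 1568.16 = 31.44
r = 311.28 / √(3346.61 × 31.44) = 311.28 / 324.3723 ≈ 0.960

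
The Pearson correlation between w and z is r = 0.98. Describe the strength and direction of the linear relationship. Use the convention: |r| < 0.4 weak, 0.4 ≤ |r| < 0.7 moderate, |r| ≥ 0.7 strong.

strong positive

r = 0.98 > 0 so the relationship is positive.
|r| = 0.98, which falls in the strong range.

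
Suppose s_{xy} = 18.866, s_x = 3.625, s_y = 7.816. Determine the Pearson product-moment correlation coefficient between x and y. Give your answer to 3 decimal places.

0.666

r = Cov(x,y) / (s_x · s_y) = 18.866 / (3.625 × 7.816)
  = 18.866 / 28.3330 ≈ 0.666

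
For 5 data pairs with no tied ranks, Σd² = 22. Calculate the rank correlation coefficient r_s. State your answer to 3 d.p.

-0.100

ρ = 1 − 6Σd² / [n(n²−1)] = 1 − 6×22 / (5×24)
  = 1 − 132/120 = 1 − 1.1000 ≈ -0.100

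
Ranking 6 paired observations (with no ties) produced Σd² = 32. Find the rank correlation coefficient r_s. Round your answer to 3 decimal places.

ρ = 1 − 6Σd² / [n(n²−1)] = 1 − 6×32 / (6×35)
  = 1 − 192/210 = 1 − 0.9143 ≈ 0.086

0.086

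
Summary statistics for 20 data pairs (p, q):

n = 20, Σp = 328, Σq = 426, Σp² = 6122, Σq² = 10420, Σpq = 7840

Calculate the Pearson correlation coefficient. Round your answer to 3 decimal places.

0.854

r = (nΣpq − ΣpΣq) / √[(nΣp² − (Σp)²)(nΣq² − (Σq)²)]
Numerator: 20×7840 − 328×426 = 17072
Denominator: √[(122440 − 107584)(208400 − 181476)] = √[14856 × 26924] = 19999.5736
r = 17072 / 19999.5736 ≈ 0.854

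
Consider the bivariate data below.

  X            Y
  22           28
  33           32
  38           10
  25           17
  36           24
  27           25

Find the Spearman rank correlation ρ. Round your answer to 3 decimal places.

-0.429

Rank X: 1, 4, 6, 2, 5, 3
Rank Y: 5, 6, 1, 2, 3, 4
d = rank(X) − rank(Y): -4, -2, 5, 0, 2, -1; Σd² = 50
ρ = 1 − 6Σd² / [n(n²−1)] = 1 − 6×50 / (6×35) = 1 − 300/210 ≈ -0.429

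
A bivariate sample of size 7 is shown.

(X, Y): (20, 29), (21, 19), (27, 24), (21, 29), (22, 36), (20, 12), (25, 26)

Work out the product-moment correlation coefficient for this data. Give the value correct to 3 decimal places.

0.144

n = 7, ΣX = 156, ΣY = 175, ΣX² = 3520, ΣY² = 4735, ΣXY = 3918
nΣXY − ΣXΣY = 27426 − 27300 = 126
nΣX² − (ΣX)² = 24640 − 24336 = 304; nΣY² − (ΣY)² = 33145 − 30625 = 2520
r = 126 / √(304 × 2520) = 126 / 875.2600 ≈ 0.144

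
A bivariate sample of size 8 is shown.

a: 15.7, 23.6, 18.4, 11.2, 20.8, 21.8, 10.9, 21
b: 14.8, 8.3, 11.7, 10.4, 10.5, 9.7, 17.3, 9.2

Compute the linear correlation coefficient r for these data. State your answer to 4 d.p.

n = 8, Σa = 143.4, Σb = 91.9, Σa² = 2735.14, Σb² = 1121.25, Σab = 1571.63
nΣab − ΣaΣb = 12573.04 − 13178.46 = -605.42
nΣa² − (Σa)² = 21881.12 − 20563.56 = 1317.56; nΣb² − (Σb)² = 8970 − 8445.61 = 524.39
r = -605.42 / √(1317.56 × 524.39) = -605.42 / 831.2131 ≈ -0.7284

-0.7284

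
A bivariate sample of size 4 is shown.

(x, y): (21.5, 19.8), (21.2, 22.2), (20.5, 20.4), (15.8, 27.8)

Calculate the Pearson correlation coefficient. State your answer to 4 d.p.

-0.9488

n = 4, Σx = 79, Σy = 90.2, Σx² = 1581.58, Σy² = 2073.88, Σxy = 1753.78
nΣxy − ΣxΣy = 7015.12 − 7125.8 = -110.68
nΣx² − (Σx)² = 6326.32 − 6241 = 85.32; nΣy² − (Σy)² = 8295.52 − 8136.04 = 159.48
r = -110.68 / √(85.32 × 159.48) = -110.68 / 116.6483 ≈ -0.9488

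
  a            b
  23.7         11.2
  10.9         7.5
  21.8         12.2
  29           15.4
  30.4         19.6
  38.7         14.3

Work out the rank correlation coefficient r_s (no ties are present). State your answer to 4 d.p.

0.7714

Rank a: 3, 1, 2, 4, 5, 6
Rank b: 2, 1, 3, 5, 6, 4
d = rank(a) − rank(b): 1, 0, -1, -1, -1, 2; Σd² = 8
ρ = 1 − 6Σd² / [n(n²−1)] = 1 − 6×8 / (6×35) = 1 − 48/210 ≈ 0.7714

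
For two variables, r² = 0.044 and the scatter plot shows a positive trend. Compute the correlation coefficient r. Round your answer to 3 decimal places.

0.210

|r| = √0.044 = 0.210
The association is positive, so r = 0.210.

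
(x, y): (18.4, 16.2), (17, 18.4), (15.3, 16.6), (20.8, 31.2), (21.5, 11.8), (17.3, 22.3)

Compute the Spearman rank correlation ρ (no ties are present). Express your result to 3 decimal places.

Rank x: 4, 2, 1, 5, 6, 3
Rank y: 2, 4, 3, 6, 1, 5
d = rank(x) − rank(y): 2, -2, -2, -1, 5, -2; Σd² = 42
ρ = 1 − 6Σd² / [n(n²−1)] = 1 − 6×42 / (6×35) = 1 − 252/210 ≈ -0.200

-0.200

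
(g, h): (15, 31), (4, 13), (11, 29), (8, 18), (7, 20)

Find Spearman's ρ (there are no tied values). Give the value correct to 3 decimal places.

0.900

Rank g: 5, 1, 4, 3, 2
Rank h: 5, 1, 4, 2, 3
d = rank(g) − rank(h): 0, 0, 0, 1, -1; Σd² = 2
ρ = 1 − 6Σd² / [n(n²−1)] = 1 − 6×2 / (5×24) = 1 − 12/120 ≈ 0.900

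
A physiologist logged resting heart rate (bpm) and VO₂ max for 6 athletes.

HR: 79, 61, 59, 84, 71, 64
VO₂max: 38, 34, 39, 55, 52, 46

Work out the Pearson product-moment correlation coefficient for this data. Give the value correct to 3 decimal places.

n = 6, Σx = 418, Σy = 264, Σx² = 29636, Σy² = 11966, Σxy = 18633
nΣxy − ΣxΣy = 111798 − 110352 = 1446
nΣx² − (Σx)² = 177816 − 174724 = 3092; nΣy² − (Σy)² = 71796 − 69696 = 2100
r = 1446 / √(3092 × 2100) = 1446 / 2548.1758 ≈ 0.567

0.567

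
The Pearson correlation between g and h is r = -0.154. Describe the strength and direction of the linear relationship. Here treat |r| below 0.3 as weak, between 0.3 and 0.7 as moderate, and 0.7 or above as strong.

r = -0.154 < 0 so the relationship is negative.
|r| = 0.154, which falls in the weak range.

weak negative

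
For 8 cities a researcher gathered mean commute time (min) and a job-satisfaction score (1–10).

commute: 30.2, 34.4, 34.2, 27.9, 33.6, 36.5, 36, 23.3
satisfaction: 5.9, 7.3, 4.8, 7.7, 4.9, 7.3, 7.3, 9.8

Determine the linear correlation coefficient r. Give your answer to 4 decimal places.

n = 8, Σx = 256.1, Σy = 55, Σx² = 8343.55, Σy² = 397.06, Σxy = 1730.52
nΣxy − ΣxΣy = 13844.16 − 14085.5 = -241.34
nΣx² − (Σx)² = 66748.4 − 65587.21 = 1161.19; nΣy² − (Σy)² = 3176.48 − 3025 = 151.48
r = -241.34 / √(1161.19 × 151.48) = -241.34 / 419.4008 ≈ -0.5754

-0.5754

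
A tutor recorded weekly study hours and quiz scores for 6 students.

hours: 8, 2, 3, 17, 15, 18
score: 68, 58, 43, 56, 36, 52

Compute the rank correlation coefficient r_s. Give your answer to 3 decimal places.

-0.257

Rank hours: 3, 1, 2, 5, 4, 6
Rank score: 6, 5, 2, 4, 1, 3
d = rank(hours) − rank(score): -3, -4, 0, 1, 3, 3; Σd² = 44
ρ = 1 − 6Σd² / [n(n²−1)] = 1 − 6×44 / (6×35) = 1 − 264/210 ≈ -0.257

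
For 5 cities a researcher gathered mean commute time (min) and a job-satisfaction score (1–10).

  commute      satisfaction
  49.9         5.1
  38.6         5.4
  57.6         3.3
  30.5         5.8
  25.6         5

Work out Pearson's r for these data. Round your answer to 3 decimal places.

-0.725

n = 5, Σx = 202.2, Σy = 24.6, Σx² = 8883.34, Σy² = 124.7, Σxy = 957.91
nΣxy − ΣxΣy = 4789.55 − 4974.12 = -184.57
nΣx² − (Σx)² = 44416.7 − 40884.84 = 3531.86; nΣy² − (Σy)² = 623.5 − 605.16 = 18.34
r = -184.57 / √(3531.86 × 18.34) = -184.57 / 254.5080 ≈ -0.725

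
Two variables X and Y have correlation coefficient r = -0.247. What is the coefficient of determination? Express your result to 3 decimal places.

r² = (-0.247)² = 0.061

0.061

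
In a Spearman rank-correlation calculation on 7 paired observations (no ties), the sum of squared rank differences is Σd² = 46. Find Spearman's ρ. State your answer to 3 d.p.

0.179

ρ = 1 − 6Σd² / [n(n²−1)] = 1 − 6×46 / (7×48)
  = 1 − 276/336 = 1 − 0.8214 ≈ 0.179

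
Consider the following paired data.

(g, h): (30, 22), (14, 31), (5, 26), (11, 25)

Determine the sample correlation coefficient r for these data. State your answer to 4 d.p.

-0.5090

n = 4, Σg = 60, Σh = 104, Σg² = 1242, Σh² = 2746, Σgh = 1499
nΣgh − ΣgΣh = 5996 − 6240 = -244
nΣg² − (Σg)² = 4968 − 3600 = 1368; nΣh² − (Σh)² = 10984 − 10816 = 168
r = -244 / √(1368 × 168) = -244 / 479.3996 ≈ -0.5090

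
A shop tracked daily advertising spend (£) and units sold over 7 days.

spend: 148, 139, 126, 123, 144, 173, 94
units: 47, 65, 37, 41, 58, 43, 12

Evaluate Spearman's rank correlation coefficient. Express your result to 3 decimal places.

0.607

Rank spend: 6, 4, 3, 2, 5, 7, 1
Rank units: 5, 7, 2, 3, 6, 4, 1
d = rank(spend) − rank(units): 1, -3, 1, -1, -1, 3, 0; Σd² = 22
ρ = 1 − 6Σd² / [n(n²−1)] = 1 − 6×22 / (7×48) = 1 − 132/336 ≈ 0.607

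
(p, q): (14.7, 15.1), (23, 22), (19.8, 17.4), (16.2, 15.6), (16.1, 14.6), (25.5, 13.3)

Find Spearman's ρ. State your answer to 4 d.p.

0.0857

Rank p: 1, 5, 4, 3, 2, 6
Rank q: 3, 6, 5, 4, 2, 1
d = rank(p) − rank(q): -2, -1, -1, -1, 0, 5; Σd² = 32
ρ = 1 − 6Σd² / [n(n²−1)] = 1 − 6×32 / (6×35) = 1 − 192/210 ≈ 0.0857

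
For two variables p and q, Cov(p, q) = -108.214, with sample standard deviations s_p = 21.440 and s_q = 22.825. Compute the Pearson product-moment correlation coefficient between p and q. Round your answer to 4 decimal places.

-0.2211

r = Cov(p,q) / (s_p · s_q) = -108.214 / (21.440 × 22.825)
  = -108.214 / 489.3680 ≈ -0.2211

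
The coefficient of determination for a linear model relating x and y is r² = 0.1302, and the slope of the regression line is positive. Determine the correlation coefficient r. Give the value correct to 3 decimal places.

0.361

|r| = √0.1302 = 0.361
The association is positive, so r = 0.361.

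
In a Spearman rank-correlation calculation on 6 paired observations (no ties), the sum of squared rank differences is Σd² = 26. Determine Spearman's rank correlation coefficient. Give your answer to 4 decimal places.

ρ = 1 − 6Σd² / [n(n²−1)] = 1 − 6×26 / (6×35)
  = 1 − 156/210 = 1 − 0.74286 ≈ 0.2571

0.2571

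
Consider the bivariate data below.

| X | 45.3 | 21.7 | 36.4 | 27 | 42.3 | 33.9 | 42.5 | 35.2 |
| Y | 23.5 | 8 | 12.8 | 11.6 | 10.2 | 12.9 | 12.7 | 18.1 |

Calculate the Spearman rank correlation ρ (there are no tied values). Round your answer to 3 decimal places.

0.476

Rank X: 8, 1, 5, 2, 6, 3, 7, 4
Rank Y: 8, 1, 5, 3, 2, 6, 4, 7
d = rank(X) − rank(Y): 0, 0, 0, -1, 4, -3, 3, -3; Σd² = 44
ρ = 1 − 6Σd² / [n(n²−1)] = 1 − 6×44 / (8×63) = 1 − 264/504 ≈ 0.476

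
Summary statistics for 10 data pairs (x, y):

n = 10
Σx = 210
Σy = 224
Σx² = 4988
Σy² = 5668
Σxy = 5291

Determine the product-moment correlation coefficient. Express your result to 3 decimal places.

0.957

r = (nΣxy − ΣxΣy) / √[(nΣx² − (Σx)²)(nΣy² − (Σy)²)]
Numerator: 10×5291 − 210×224 = 5870
Denominator: √[(49880 − 44100)(56680 − 50176)] = √[5780 × 6504] = 6131.3229
r = 5870 / 6131.3229 ≈ 0.957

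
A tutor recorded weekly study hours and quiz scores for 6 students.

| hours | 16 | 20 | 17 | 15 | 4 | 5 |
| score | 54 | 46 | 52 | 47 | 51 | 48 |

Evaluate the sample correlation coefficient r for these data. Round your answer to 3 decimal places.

n = 6, Σx = 77, Σy = 298, Σx² = 1211, Σy² = 14850, Σxy = 3817
nΣxy − ΣxΣy = 22902 − 22946 = -44
nΣx² − (Σx)² = 7266 − 5929 = 1337; nΣy² − (Σy)² = 89100 − 88804 = 296
r = -44 / √(1337 × 296) = -44 / 629.0882 ≈ -0.070

-0.070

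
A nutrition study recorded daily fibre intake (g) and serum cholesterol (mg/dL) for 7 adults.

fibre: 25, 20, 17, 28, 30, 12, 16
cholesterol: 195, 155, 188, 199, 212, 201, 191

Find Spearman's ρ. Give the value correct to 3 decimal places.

Rank fibre: 5, 4, 3, 6, 7, 1, 2
Rank cholesterol: 4, 1, 2, 5, 7, 6, 3
d = rank(fibre) − rank(cholesterol): 1, 3, 1, 1, 0, -5, -1; Σd² = 38
ρ = 1 − 6Σd² / [n(n²−1)] = 1 − 6×38 / (7×48) = 1 − 228/336 ≈ 0.321

0.321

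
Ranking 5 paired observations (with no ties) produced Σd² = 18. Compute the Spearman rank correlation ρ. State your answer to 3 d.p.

ρ = 1 − 6Σd² / [n(n²−1)] = 1 − 6×18 / (5×24)
  = 1 − 108/120 = 1 − 0.9000 ≈ 0.100

0.100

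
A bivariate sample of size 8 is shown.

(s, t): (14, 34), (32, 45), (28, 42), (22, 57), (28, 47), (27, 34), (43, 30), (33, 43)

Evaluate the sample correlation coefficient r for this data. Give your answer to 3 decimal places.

n = 8, Σs = 227, Σt = 332, Σs² = 6939, Σt² = 14308, Σst = 9289
nΣst − ΣsΣt = 74312 − 75364 = -1052
nΣs² − (Σs)² = 55512 − 51529 = 3983; nΣt² − (Σt)² = 114464 − 110224 = 4240
r = -1052 / √(3983 × 4240) = -1052 / 4109.4915 ≈ -0.256

-0.256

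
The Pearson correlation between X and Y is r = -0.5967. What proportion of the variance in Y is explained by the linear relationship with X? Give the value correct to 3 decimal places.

r² = (-0.5967)² = 0.356

0.356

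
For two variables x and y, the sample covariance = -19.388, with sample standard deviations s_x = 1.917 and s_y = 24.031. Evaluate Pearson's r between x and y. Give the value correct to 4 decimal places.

-0.4209

r = Cov(x,y) / (s_x · s_y) = -19.388 / (1.917 × 24.031)
  = -19.388 / 46.0674 ≈ -0.4209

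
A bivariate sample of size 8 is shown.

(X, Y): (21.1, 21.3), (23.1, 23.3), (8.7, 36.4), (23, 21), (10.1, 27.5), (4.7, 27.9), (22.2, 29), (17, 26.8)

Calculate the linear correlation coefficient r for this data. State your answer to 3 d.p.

n = 8, ΣX = 129.9, ΣY = 213.2, ΣX² = 2489.45, ΣY² = 5856.44, ΣXY = 3295.62
nΣXY − ΣXΣY = 26364.96 − 27694.68 = -1329.72
nΣX² − (ΣX)² = 19915.6 − 16874.01 = 3041.59; nΣY² − (ΣY)² = 46851.52 − 45454.24 = 1397.28
r = -1329.72 / √(3041.59 × 1397.28) = -1329.72 / 2061.5414 ≈ -0.645

-0.645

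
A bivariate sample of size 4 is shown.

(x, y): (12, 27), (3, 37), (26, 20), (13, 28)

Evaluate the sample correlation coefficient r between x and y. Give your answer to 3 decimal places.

-0.974

n = 4, Σx = 54, Σy = 112, Σx² = 998, Σy² = 3282, Σxy = 1319
nΣxy − ΣxΣy = 5276 − 6048 = -772
nΣx² − (Σx)² = 3992 − 2916 = 1076; nΣy² − (Σy)² = 13128 − 12544 = 584
r = -772 / √(1076 × 584) = -772 / 792.7068 ≈ -0.974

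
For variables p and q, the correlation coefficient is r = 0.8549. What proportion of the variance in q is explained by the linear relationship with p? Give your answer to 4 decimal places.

r² = (0.8549)² = 0.7309

0.7309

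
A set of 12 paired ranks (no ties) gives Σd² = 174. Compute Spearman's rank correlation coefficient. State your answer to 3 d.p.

0.392

ρ = 1 − 6Σd² / [n(n²−1)] = 1 − 6×174 / (12×143)
  = 1 − 1044/1716 = 1 − 0.6084 ≈ 0.392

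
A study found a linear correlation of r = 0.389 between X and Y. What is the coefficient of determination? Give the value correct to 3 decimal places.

0.151

r² = (0.389)² = 0.151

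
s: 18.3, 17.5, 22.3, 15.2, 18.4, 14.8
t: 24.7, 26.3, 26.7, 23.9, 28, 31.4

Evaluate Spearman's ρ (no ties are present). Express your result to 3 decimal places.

0.029

Rank s: 4, 3, 6, 2, 5, 1
Rank t: 2, 3, 4, 1, 5, 6
d = rank(s) − rank(t): 2, 0, 2, 1, 0, -5; Σd² = 34
ρ = 1 − 6Σd² / [n(n²−1)] = 1 − 6×34 / (6×35) = 1 − 204/210 ≈ 0.029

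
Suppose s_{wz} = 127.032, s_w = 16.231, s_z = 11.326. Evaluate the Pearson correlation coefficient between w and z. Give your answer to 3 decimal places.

0.691

r = Cov(w,z) / (s_w · s_z) = 127.032 / (16.231 × 11.326)
  = 127.032 / 183.8323 ≈ 0.691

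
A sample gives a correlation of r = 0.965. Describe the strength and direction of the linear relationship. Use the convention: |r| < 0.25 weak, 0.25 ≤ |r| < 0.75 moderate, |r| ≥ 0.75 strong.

r = 0.965 > 0 so the relationship is positive.
|r| = 0.965, which falls in the strong range.

strong positive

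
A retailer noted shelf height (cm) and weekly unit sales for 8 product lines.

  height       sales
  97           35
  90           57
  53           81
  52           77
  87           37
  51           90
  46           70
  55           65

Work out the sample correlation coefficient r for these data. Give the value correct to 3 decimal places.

-0.872

n = 8, Σx = 531, Σy = 512, Σx² = 38333, Σy² = 35558, Σxy = 31426
nΣxy − ΣxΣy = 251408 − 271872 = -20464
nΣx² − (Σx)² = 306664 − 281961 = 24703; nΣy² − (Σy)² = 284464 − 262144 = 22320
r = -20464 / √(24703 × 22320) = -20464 / 23481.2896 ≈ -0.872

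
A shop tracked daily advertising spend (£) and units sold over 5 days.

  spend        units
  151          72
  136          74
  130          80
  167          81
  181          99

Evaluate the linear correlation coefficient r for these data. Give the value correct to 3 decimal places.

n = 5, Σx = 765, Σy = 406, Σx² = 118847, Σy² = 33422, Σxy = 62782
nΣxy − ΣxΣy = 313910 − 310590 = 3320
nΣx² − (Σx)² = 594235 − 585225 = 9010; nΣy² − (Σy)² = 167110 − 164836 = 2274
r = 3320 / √(9010 × 2274) = 3320 / 4526.4489 ≈ 0.733

0.733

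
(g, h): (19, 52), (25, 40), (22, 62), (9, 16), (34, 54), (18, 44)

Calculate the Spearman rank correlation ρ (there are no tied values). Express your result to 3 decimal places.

Rank g: 3, 5, 4, 1, 6, 2
Rank h: 4, 2, 6, 1, 5, 3
d = rank(g) − rank(h): -1, 3, -2, 0, 1, -1; Σd² = 16
ρ = 1 − 6Σd² / [n(n²−1)] = 1 − 6×16 / (6×35) = 1 − 96/210 ≈ 0.543

0.543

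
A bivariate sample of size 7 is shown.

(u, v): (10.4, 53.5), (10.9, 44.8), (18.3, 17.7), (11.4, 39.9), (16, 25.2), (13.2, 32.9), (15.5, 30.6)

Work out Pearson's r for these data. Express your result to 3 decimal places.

n = 7, Σu = 95.7, Σv = 244.6, Σu² = 1362.31, Σv² = 9428.4, Σuv = 3135.27
nΣuv − ΣuΣv = 21946.89 − 23408.22 = -1461.33
nΣu² − (Σu)² = 9536.17 − 9158.49 = 377.68; nΣv² − (Σv)² = 65998.8 − 59829.16 = 6169.64
r = -1461.33 / √(377.68 × 6169.64) = -1461.33 / 1526.4828 ≈ -0.957

-0.957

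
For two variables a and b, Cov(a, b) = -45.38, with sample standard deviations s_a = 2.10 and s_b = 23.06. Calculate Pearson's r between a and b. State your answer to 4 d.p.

r = Cov(a,b) / (s_a · s_b) = -45.38 / (2.10 × 23.06)
  = -45.38 / 48.4260 ≈ -0.9371

-0.9371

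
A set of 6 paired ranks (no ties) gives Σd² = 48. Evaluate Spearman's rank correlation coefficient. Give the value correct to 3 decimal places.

-0.371

ρ = 1 − 6Σd² / [n(n²−1)] = 1 − 6×48 / (6×35)
  = 1 − 288/210 = 1 − 1.3714 ≈ -0.371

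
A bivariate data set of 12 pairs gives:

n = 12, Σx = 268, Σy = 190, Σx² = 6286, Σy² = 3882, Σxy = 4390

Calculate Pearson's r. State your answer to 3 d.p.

r = (nΣxy − ΣxΣy) / √[(nΣx² − (Σx)²)(nΣy² − (Σy)²)]
Numerator: 12×4390 − 268×190 = 1760
Denominator: √[(75432 − 71824)(46584 − 36100)] = √[3608 × 10484] = 6150.3067
r = 1760 / 6150.3067 ≈ 0.286

0.286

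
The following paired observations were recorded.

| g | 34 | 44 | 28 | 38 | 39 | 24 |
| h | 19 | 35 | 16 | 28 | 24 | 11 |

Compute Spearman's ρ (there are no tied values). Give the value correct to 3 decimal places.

Rank g: 3, 6, 2, 4, 5, 1
Rank h: 3, 6, 2, 5, 4, 1
d = rank(g) − rank(h): 0, 0, 0, -1, 1, 0; Σd² = 2
ρ = 1 − 6Σd² / [n(n²−1)] = 1 − 6×2 / (6×35) = 1 − 12/210 ≈ 0.943

0.943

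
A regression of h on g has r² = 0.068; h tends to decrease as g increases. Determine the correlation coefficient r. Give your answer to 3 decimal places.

|r| = √0.068 = 0.261
The association is negative, so r = −0.261.

-0.261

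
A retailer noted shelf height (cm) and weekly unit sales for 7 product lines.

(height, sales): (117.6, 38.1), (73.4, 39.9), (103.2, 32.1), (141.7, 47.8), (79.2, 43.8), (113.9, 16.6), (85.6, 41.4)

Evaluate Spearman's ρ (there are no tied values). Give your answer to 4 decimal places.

-0.0357

Rank height: 6, 1, 4, 7, 2, 5, 3
Rank sales: 3, 4, 2, 7, 6, 1, 5
d = rank(height) − rank(sales): 3, -3, 2, 0, -4, 4, -2; Σd² = 58
ρ = 1 − 6Σd² / [n(n²−1)] = 1 − 6×58 / (7×48) = 1 − 348/336 ≈ -0.0357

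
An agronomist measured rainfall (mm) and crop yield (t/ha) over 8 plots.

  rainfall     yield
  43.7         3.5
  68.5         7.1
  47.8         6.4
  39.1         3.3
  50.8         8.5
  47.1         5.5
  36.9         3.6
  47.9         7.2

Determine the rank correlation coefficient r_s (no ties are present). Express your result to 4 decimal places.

0.8571

Rank rainfall: 3, 8, 5, 2, 7, 4, 1, 6
Rank yield: 2, 6, 5, 1, 8, 4, 3, 7
d = rank(rainfall) − rank(yield): 1, 2, 0, 1, -1, 0, -2, -1; Σd² = 12
ρ = 1 − 6Σd² / [n(n²−1)] = 1 − 6×12 / (8×63) = 1 − 72/504 ≈ 0.8571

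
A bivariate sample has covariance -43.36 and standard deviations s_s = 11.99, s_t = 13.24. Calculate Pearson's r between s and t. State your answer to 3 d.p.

r = Cov(s,t) / (s_s · s_t) = -43.36 / (11.99 × 13.24)
  = -43.36 / 158.7476 ≈ -0.273

-0.273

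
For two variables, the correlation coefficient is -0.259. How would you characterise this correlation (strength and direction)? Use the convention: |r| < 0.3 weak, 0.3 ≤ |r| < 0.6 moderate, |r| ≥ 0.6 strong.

weak negative

r = -0.259 < 0 so the relationship is negative.
|r| = 0.259, which falls in the weak range.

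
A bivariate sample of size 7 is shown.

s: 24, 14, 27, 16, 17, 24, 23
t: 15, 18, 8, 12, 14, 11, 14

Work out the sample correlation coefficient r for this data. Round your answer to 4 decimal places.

n = 7, Σs = 145, Σt = 92, Σs² = 3151, Σt² = 1270, Σst = 1844
nΣst − ΣsΣt = 12908 − 13340 = -432
nΣs² − (Σs)² = 22057 − 21025 = 1032; nΣt² − (Σt)² = 8890 − 8464 = 426
r = -432 / √(1032 × 426) = -432 / 663.0475 ≈ -0.6515

-0.6515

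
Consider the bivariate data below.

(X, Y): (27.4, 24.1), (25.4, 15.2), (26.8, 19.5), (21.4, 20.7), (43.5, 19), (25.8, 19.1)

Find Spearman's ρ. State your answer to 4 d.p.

0.0286

Rank X: 5, 2, 4, 1, 6, 3
Rank Y: 6, 1, 4, 5, 2, 3
d = rank(X) − rank(Y): -1, 1, 0, -4, 4, 0; Σd² = 34
ρ = 1 − 6Σd² / [n(n²−1)] = 1 − 6×34 / (6×35) = 1 − 204/210 ≈ 0.0286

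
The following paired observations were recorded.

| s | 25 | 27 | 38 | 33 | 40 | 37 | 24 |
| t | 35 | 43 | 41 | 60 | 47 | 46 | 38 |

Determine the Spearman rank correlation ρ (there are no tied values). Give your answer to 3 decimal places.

0.607

Rank s: 2, 3, 6, 4, 7, 5, 1
Rank t: 1, 4, 3, 7, 6, 5, 2
d = rank(s) − rank(t): 1, -1, 3, -3, 1, 0, -1; Σd² = 22
ρ = 1 − 6Σd² / [n(n²−1)] = 1 − 6×22 / (7×48) = 1 − 132/336 ≈ 0.607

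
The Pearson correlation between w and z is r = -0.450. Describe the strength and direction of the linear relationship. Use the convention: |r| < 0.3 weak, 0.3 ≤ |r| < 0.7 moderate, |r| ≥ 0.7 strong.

moderate negative

r = -0.450 < 0 so the relationship is negative.
|r| = 0.450, which falls in the moderate range.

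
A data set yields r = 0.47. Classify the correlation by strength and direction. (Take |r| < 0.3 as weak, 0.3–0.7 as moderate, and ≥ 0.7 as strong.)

r = 0.47 > 0 so the relationship is positive.
|r| = 0.47, which falls in the moderate range.

moderate positive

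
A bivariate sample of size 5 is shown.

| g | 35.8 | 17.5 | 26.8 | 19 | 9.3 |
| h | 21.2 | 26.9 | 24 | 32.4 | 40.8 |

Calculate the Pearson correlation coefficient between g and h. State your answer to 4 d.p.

-0.9047

n = 5, Σg = 108.4, Σh = 145.3, Σg² = 2753.62, Σh² = 4463.45, Σgh = 2867.95
nΣgh − ΣgΣh = 14339.75 − 15750.52 = -1410.77
nΣg² − (Σg)² = 13768.1 − 11750.56 = 2017.54; nΣh² − (Σh)² = 22317.25 − 21112.09 = 1205.16
r = -1410.77 / √(2017.54 × 1205.16) = -1410.77 / 1559.3135 ≈ -0.9047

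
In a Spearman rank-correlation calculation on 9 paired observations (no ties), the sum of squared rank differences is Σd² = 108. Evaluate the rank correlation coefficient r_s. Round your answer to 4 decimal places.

0.1000

ρ = 1 − 6Σd² / [n(n²−1)] = 1 − 6×108 / (9×80)
  = 1 − 648/720 = 1 − 0.90000 ≈ 0.1000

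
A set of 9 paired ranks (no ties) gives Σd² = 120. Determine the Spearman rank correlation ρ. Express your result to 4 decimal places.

0.0000

ρ = 1 − 6Σd² / [n(n²−1)] = 1 − 6×120 / (9×80)
  = 1 − 720/720 = 1 − 1.00000 ≈ 0.0000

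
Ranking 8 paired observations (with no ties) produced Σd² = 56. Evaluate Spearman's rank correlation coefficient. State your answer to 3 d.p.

ρ = 1 − 6Σd² / [n(n²−1)] = 1 − 6×56 / (8×63)
  = 1 − 336/504 = 1 − 0.6667 ≈ 0.333

0.333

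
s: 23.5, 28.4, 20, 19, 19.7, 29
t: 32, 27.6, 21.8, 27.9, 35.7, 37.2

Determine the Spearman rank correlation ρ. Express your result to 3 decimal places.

Rank s: 4, 5, 3, 1, 2, 6
Rank t: 4, 2, 1, 3, 5, 6
d = rank(s) − rank(t): 0, 3, 2, -2, -3, 0; Σd² = 26
ρ = 1 − 6Σd² / [n(n²−1)] = 1 − 6×26 / (6×35) = 1 − 156/210 ≈ 0.257

0.257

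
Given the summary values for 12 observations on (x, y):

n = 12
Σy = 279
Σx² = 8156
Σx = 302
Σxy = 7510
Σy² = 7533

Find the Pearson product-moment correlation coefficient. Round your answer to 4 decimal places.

r = (nΣxy − ΣxΣy) / √[(nΣx² − (Σx)²)(nΣy² − (Σy)²)]
Numerator: 12×7510 − 302×279 = 5862
Denominator: √[(97872 − 91204)(90396 − 77841)] = √[6668 × 12555] = 9149.6852
r = 5862 / 9149.6852 ≈ 0.6407

0.6407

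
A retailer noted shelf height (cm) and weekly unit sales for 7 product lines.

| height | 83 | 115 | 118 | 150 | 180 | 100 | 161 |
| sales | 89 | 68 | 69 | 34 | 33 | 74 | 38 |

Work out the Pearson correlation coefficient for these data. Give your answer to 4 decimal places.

n = 7, Σx = 907, Σy = 405, Σx² = 124859, Σy² = 26471, Σxy = 47907
nΣxy − ΣxΣy = 335349 − 367335 = -31986
nΣx² − (Σx)² = 874013 − 822649 = 51364; nΣy² − (Σy)² = 185297 − 164025 = 21272
r = -31986 / √(51364 × 21272) = -31986 / 33054.7275 ≈ -0.9677

-0.9677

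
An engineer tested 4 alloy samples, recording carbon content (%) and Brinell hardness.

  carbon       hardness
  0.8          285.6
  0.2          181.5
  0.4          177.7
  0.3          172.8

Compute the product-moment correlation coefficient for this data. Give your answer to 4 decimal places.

0.9397

n = 4, Σx = 1.7, Σy = 817.6, Σx² = 0.93, Σy² = 175946.74, Σxy = 387.7
nΣxy − ΣxΣy = 1550.8 − 1389.92 = 160.88
nΣx² − (Σx)² = 3.72 − 2.89 = 0.83; nΣy² − (Σy)² = 703786.96 − 668469.76 = 35317.2
r = 160.88 / √(0.83 × 35317.2) = 160.88 / 171.2112 ≈ 0.9397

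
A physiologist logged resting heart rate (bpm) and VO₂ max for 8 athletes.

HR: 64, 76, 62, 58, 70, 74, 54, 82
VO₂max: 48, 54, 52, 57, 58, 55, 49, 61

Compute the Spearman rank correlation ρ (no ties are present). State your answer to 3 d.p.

0.524

Rank HR: 4, 7, 3, 2, 5, 6, 1, 8
Rank VO₂max: 1, 4, 3, 6, 7, 5, 2, 8
d = rank(HR) − rank(VO₂max): 3, 3, 0, -4, -2, 1, -1, 0; Σd² = 40
ρ = 1 − 6Σd² / [n(n²−1)] = 1 − 6×40 / (8×63) = 1 − 240/504 ≈ 0.524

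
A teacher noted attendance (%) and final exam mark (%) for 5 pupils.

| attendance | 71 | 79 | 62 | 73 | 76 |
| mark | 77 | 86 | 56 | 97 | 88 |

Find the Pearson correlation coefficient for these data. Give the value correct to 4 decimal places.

0.8280

n = 5, Σx = 361, Σy = 404, Σx² = 26231, Σy² = 33614, Σxy = 29502
nΣxy − ΣxΣy = 147510 − 145844 = 1666
nΣx² − (Σx)² = 131155 − 130321 = 834; nΣy² − (Σy)² = 168070 − 163216 = 4854
r = 1666 / √(834 × 4854) = 1666 / 2012.0229 ≈ 0.8280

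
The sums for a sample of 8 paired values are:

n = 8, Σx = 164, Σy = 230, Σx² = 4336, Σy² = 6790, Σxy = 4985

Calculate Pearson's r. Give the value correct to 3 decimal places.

r = (nΣxy − ΣxΣy) / √[(nΣx² − (Σx)²)(nΣy² − (Σy)²)]
Numerator: 8×4985 − 164×230 = 2160
Denominator: √[(34688 − 26896)(54320 − 52900)] = √[7792 × 1420] = 3326.3554
r = 2160 / 3326.3554 ≈ 0.649

0.649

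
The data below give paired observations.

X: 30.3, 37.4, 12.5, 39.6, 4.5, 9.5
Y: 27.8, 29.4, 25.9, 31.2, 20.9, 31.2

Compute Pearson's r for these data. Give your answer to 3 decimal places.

0.604

n = 6, ΣX = 133.8, ΣY = 166.4, ΣX² = 4151.76, ΣY² = 4691.7, ΣXY = 3891.62
nΣXY − ΣXΣY = 23349.72 − 22264.32 = 1085.4
nΣX² − (ΣX)² = 24910.56 − 17902.44 = 7008.12; nΣY² − (ΣY)² = 28150.2 − 27688.96 = 461.24
r = 1085.4 / √(7008.12 × 461.24) = 1085.4 / 1797.8947 ≈ 0.604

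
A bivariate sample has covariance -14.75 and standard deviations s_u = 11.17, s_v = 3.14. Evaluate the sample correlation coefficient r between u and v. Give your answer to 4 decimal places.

-0.4205

r = Cov(u,v) / (s_u · s_v) = -14.75 / (11.17 × 3.14)
  = -14.75 / 35.0738 ≈ -0.4205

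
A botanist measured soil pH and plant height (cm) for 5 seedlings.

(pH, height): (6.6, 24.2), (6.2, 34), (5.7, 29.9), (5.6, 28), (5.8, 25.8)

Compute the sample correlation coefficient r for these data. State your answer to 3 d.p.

n = 5, Σx = 29.9, Σy = 141.9, Σx² = 179.49, Σy² = 4085.29, Σxy = 847.39
nΣxy − ΣxΣy = 4236.95 − 4242.81 = -5.86
nΣx² − (Σx)² = 897.45 − 894.01 = 3.44; nΣy² − (Σy)² = 20426.45 − 20135.61 = 290.84
r = -5.86 / √(3.44 × 290.84) = -5.86 / 31.6305 ≈ -0.185

-0.185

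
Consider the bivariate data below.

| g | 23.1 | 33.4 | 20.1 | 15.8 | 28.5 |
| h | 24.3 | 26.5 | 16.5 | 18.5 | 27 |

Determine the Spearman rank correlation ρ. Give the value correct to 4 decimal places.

Rank g: 3, 5, 2, 1, 4
Rank h: 3, 4, 1, 2, 5
d = rank(g) − rank(h): 0, 1, 1, -1, -1; Σd² = 4
ρ = 1 − 6Σd² / [n(n²−1)] = 1 − 6×4 / (5×24) = 1 − 24/120 ≈ 0.8000

0.8000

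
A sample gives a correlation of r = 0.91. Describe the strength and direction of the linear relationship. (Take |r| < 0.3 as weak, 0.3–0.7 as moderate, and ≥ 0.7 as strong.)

r = 0.91 > 0 so the relationship is positive.
|r| = 0.91, which falls in the strong range.

strong positive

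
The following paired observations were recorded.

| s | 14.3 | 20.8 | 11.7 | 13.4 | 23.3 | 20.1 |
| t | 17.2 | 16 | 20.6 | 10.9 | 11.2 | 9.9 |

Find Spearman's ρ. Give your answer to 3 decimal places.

-0.371

Rank s: 3, 5, 1, 2, 6, 4
Rank t: 5, 4, 6, 2, 3, 1
d = rank(s) − rank(t): -2, 1, -5, 0, 3, 3; Σd² = 48
ρ = 1 − 6Σd² / [n(n²−1)] = 1 − 6×48 / (6×35) = 1 − 288/210 ≈ -0.371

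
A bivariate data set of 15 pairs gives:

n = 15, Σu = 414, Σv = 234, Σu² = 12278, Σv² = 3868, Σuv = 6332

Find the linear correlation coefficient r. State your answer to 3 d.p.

-0.294

r = (nΣuv − ΣuΣv) / √[(nΣu² − (Σu)²)(nΣv² − (Σv)²)]
Numerator: 15×6332 − 414×234 = -1896
Denominator: √[(184170 − 171396)(58020 − 54756)] = √[12774 × 3264] = 6457.1151
r = -1896 / 6457.1151 ≈ -0.294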